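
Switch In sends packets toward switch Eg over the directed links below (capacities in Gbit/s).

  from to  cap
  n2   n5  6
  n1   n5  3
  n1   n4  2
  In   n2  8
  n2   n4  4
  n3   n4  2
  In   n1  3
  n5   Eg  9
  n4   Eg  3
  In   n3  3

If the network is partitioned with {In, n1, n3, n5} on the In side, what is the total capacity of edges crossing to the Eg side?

Edges leaving {In, n1, n3, n5}: In→n2 (8), n1→n4 (2), n3→n4 (2), n5→Eg (9).
Cut capacity = 8 + 2 + 2 + 9 = 21.

21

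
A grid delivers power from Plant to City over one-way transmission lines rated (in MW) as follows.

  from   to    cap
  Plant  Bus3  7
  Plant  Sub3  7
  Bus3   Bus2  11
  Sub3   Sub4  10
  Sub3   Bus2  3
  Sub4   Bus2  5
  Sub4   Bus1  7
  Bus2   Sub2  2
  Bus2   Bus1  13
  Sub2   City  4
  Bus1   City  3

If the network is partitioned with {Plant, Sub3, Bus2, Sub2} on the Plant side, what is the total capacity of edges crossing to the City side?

34

Edges leaving {Plant, Sub3, Bus2, Sub2}: Plant→Bus3 (7), Sub3→Sub4 (10), Bus2→Bus1 (13), Sub2→City (4).
Cut capacity = 7 + 10 + 13 + 4 = 34.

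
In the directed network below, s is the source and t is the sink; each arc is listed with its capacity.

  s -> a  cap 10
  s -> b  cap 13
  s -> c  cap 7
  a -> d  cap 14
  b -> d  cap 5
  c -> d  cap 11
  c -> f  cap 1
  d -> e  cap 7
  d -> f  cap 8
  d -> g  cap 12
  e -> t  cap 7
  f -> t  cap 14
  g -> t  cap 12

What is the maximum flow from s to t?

Augment s→c→f→t: bottleneck 1, flow now 1.
Augment s→a→d→e→t: bottleneck 7, flow now 8.
Augment s→a→d→f→t: bottleneck 3, flow now 11.
Augment s→b→d→f→t: bottleneck 5, flow now 16.
Augment s→c→d→g→t: bottleneck 6, flow now 22.
No augmenting path remains; maximum flow = 22.
In the residual graph, reachable from s: {s, b}.
Min-cut edges: s→a (10), s→c (7), b→d (5); capacity 10 + 7 + 5 = 22.
This cut is saturated, so no flow can exceed 22.

22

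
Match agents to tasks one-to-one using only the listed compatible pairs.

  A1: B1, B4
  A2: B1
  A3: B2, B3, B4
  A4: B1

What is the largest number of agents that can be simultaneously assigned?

3

Unit-capacity flow: source→left, listed edges, right→sink; max matching = max flow.
Augmenting path A1→B1 (+1); matched 1.
Augmenting path A3→B2 (+1); matched 2.
Augmenting path A2→B1→A1→B4 (+1); matched 3.
No augmenting path remains; maximum matching = 3.
König certificate: {A1, A3, B1} is a vertex cover of size 3 (every listed pair touches it), so no matching can be larger.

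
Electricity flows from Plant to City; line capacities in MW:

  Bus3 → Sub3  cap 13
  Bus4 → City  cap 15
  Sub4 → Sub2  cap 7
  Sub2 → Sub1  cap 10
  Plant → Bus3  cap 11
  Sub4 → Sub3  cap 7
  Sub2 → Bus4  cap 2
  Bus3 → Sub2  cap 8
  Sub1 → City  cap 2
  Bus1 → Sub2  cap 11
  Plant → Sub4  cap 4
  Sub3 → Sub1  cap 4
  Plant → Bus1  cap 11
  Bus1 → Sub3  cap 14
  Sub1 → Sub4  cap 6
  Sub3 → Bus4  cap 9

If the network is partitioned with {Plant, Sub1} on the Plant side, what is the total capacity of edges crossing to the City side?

34

Edges leaving {Plant, Sub1}: Plant→Bus1 (11), Plant→Sub4 (4), Plant→Bus3 (11), Sub1→Sub4 (6), Sub1→City (2).
Cut capacity = 11 + 4 + 11 + 6 + 2 = 34.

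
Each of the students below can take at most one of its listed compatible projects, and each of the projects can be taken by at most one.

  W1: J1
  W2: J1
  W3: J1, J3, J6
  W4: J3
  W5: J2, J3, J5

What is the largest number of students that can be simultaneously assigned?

Unit-capacity flow: source→left, listed edges, right→sink; max matching = max flow.
Augmenting path W1→J1 (+1); matched 1.
Augmenting path W3→J3 (+1); matched 2.
Augmenting path W5→J2 (+1); matched 3.
Augmenting path W4→J3→W3→J6 (+1); matched 4.
No augmenting path remains; maximum matching = 4.
König certificate: {W3, W4, W5, J1} is a vertex cover of size 4 (every listed pair touches it), so no matching can be larger.

4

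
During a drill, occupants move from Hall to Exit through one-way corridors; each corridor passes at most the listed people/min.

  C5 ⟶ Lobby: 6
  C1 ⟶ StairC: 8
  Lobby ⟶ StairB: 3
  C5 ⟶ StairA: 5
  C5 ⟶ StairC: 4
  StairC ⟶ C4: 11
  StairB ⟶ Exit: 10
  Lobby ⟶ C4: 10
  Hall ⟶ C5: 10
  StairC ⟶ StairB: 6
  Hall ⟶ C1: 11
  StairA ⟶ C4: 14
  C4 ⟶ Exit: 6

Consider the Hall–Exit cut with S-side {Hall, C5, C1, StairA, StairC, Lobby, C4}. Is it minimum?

Given cut capacity: 6 + 3 + 6 = 15.
Augment Hall→C5→StairA→C4→Exit: bottleneck 5, flow now 5.
Augment Hall→C5→StairC→StairB→Exit: bottleneck 4, flow now 9.
Augment Hall→C5→Lobby→StairB→Exit: bottleneck 1, flow now 10.
Augment Hall→C1→StairC→StairB→Exit: bottleneck 2, flow now 12.
Augment Hall→C1→StairC→C4→Exit: bottleneck 1, flow now 13.
Augment Hall→C1→StairC→C5→Lobby→StairB→Exit: bottleneck 2, flow now 15. (uses reverse residual edge)
No augmenting path remains; maximum flow = 15.
Cut capacity 15 equals the max flow, so it is a minimum cut.

Yes — it is a minimum cut (capacity 15).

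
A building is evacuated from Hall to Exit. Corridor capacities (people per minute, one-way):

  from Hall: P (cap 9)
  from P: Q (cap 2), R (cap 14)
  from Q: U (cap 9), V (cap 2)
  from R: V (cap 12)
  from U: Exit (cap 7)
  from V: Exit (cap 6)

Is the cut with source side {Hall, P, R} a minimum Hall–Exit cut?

No — its capacity is 14, but the minimum cut has capacity 8.

Given cut capacity: 2 + 12 = 14.
Augment Hall→P→Q→U→Exit: bottleneck 2, flow now 2.
Augment Hall→P→R→V→Exit: bottleneck 6, flow now 8.
No augmenting path remains; maximum flow = 8.
In the residual graph, reachable from Hall: {Hall, P, R, V}.
Min-cut edges: P→Q (2), V→Exit (6); capacity 2 + 6 = 8.
Cut capacity 14 exceeds the max flow 8, so it is not minimum.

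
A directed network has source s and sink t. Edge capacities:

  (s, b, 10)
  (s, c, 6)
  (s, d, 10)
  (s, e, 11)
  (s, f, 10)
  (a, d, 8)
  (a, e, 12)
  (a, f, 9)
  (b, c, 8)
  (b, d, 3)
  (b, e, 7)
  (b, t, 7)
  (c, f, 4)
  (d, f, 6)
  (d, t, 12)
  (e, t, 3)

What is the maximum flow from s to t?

22

Augment s→b→t: bottleneck 7, flow now 7.
Augment s→d→t: bottleneck 10, flow now 17.
Augment s→e→t: bottleneck 3, flow now 20.
Augment s→b→d→t: bottleneck 2, flow now 22.
No augmenting path remains; maximum flow = 22.
In the residual graph, reachable from s: {s, b, c, d, e, f}.
Min-cut edges: b→t (7), d→t (12), e→t (3); capacity 7 + 12 + 3 = 22.
This cut is saturated, so no flow can exceed 22.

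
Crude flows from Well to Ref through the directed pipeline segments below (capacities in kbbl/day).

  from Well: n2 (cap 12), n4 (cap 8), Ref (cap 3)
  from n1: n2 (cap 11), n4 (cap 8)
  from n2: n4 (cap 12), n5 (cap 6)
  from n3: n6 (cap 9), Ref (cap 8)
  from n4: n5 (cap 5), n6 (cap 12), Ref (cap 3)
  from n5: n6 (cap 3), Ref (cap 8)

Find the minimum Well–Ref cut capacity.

Augment Well→Ref: bottleneck 3, flow now 3.
Augment Well→n4→Ref: bottleneck 3, flow now 6.
Augment Well→n2→n5→Ref: bottleneck 6, flow now 12.
Augment Well→n4→n5→Ref: bottleneck 2, flow now 14.
No augmenting path remains; maximum flow = 14.
By max-flow min-cut, the minimum cut capacity equals the max flow.
In the residual graph, reachable from Well: {Well, n2, n4, n5, n6}.
Min-cut edges: Well→Ref (3), n4→Ref (3), n5→Ref (8); capacity 3 + 3 + 8 = 14.

14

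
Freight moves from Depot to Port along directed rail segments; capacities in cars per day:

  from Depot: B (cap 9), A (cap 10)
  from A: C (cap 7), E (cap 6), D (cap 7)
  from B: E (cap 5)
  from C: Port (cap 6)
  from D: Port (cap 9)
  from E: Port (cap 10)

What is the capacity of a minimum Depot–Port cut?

15

Augment Depot→A→C→Port: bottleneck 6, flow now 6.
Augment Depot→A→D→Port: bottleneck 4, flow now 10.
Augment Depot→B→E→Port: bottleneck 5, flow now 15.
No augmenting path remains; maximum flow = 15.
By max-flow min-cut, the minimum cut capacity equals the max flow.
In the residual graph, reachable from Depot: {Depot, B}.
Min-cut edges: Depot→A (10), B→E (5); capacity 10 + 5 = 15.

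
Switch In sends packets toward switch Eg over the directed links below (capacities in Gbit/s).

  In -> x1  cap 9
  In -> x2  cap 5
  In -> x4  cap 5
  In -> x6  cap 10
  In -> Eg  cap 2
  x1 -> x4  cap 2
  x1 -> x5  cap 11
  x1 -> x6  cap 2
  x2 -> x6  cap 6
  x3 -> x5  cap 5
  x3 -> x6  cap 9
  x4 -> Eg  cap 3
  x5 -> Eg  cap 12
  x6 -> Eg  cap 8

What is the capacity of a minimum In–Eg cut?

22

Augment In→Eg: bottleneck 2, flow now 2.
Augment In→x4→Eg: bottleneck 3, flow now 5.
Augment In→x6→Eg: bottleneck 8, flow now 13.
Augment In→x1→x5→Eg: bottleneck 9, flow now 22.
No augmenting path remains; maximum flow = 22.
By max-flow min-cut, the minimum cut capacity equals the max flow.
In the residual graph, reachable from In: {In, x2, x4, x6}.
Min-cut edges: In→x1 (9), In→Eg (2), x4→Eg (3), x6→Eg (8); capacity 9 + 2 + 3 + 8 = 22.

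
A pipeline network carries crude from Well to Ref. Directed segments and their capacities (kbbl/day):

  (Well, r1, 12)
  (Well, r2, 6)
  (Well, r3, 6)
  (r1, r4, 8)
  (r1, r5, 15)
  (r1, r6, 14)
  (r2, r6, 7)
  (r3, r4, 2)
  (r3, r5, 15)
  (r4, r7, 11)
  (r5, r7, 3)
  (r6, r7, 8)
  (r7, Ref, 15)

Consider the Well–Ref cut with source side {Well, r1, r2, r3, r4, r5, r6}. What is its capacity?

22

Edges leaving {Well, r1, r2, r3, r4, r5, r6}: r4→r7 (11), r5→r7 (3), r6→r7 (8).
Cut capacity = 11 + 3 + 8 = 22.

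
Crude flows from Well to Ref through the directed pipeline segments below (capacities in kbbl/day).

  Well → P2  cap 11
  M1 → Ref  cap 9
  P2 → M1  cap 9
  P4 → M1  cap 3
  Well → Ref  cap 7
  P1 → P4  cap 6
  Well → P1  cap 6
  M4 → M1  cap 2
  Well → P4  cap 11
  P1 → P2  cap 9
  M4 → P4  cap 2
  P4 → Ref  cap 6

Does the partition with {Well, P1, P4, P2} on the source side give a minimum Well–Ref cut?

No — its capacity is 25, but the minimum cut has capacity 22.

Given cut capacity: 7 + 3 + 6 + 9 = 25.
Augment Well→Ref: bottleneck 7, flow now 7.
Augment Well→P4→Ref: bottleneck 6, flow now 13.
Augment Well→P4→M1→Ref: bottleneck 3, flow now 16.
Augment Well→P2→M1→Ref: bottleneck 6, flow now 22.
No augmenting path remains; maximum flow = 22.
In the residual graph, reachable from Well: {Well, P1, P4, P2, M1}.
Min-cut edges: Well→Ref (7), P4→Ref (6), M1→Ref (9); capacity 7 + 6 + 9 = 22.
Cut capacity 25 exceeds the max flow 22, so it is not minimum.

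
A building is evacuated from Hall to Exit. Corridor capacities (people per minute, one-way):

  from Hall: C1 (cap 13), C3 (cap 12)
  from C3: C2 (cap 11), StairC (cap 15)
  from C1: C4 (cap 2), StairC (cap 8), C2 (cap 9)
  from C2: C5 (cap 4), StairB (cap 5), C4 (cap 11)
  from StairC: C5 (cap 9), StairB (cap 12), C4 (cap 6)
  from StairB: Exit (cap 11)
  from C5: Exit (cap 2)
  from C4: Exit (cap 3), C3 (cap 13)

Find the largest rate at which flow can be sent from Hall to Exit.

Augment Hall→C1→C4→Exit: bottleneck 2, flow now 2.
Augment Hall→C3→C2→StairB→Exit: bottleneck 5, flow now 7.
Augment Hall→C3→C2→C5→Exit: bottleneck 2, flow now 9.
Augment Hall→C3→C2→C4→Exit: bottleneck 1, flow now 10.
Augment Hall→C3→StairC→StairB→Exit: bottleneck 4, flow now 14.
Augment Hall→C1→StairC→StairB→Exit: bottleneck 2, flow now 16.
No augmenting path remains; maximum flow = 16.
In the residual graph, reachable from Hall: {Hall, C3, C1, C2, StairC, StairB, C5, C4}.
Min-cut edges: StairB→Exit (11), C5→Exit (2), C4→Exit (3); capacity 11 + 2 + 3 = 16.
This cut is saturated, so no flow can exceed 16.

16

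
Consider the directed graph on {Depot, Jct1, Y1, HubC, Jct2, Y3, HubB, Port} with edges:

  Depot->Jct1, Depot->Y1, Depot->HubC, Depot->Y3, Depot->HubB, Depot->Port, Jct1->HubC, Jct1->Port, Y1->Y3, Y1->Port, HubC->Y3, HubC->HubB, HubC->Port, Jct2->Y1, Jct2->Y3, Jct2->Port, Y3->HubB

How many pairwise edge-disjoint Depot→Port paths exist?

4

Assign every edge capacity 1; by Menger, the answer equals the max flow.
Path Depot→Port (+1); total 1.
Path Depot→Jct1→Port (+1); total 2.
Path Depot→Y1→Port (+1); total 3.
Path Depot→HubC→Port (+1); total 4.
No residual Depot→Port path; max flow = 4.
Certifying cut of size 4: {Depot→HubC, Depot→Jct1, Depot→Port, Depot→Y1}.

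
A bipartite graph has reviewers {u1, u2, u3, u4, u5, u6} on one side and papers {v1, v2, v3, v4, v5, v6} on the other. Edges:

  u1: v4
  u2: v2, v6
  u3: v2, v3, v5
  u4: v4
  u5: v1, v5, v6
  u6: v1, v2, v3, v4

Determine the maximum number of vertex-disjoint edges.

Unit-capacity flow: source→left, listed edges, right→sink; max matching = max flow.
Augmenting path u1→v4 (+1); matched 1.
Augmenting path u2→v2 (+1); matched 2.
Augmenting path u3→v3 (+1); matched 3.
Augmenting path u5→v1 (+1); matched 4.
Augmenting path u6→v1→u5→v5 (+1); matched 5.
No augmenting path remains; maximum matching = 5.
König certificate: {u2, u3, u5, u6, v4} is a vertex cover of size 5 (every listed pair touches it), so no matching can be larger.

5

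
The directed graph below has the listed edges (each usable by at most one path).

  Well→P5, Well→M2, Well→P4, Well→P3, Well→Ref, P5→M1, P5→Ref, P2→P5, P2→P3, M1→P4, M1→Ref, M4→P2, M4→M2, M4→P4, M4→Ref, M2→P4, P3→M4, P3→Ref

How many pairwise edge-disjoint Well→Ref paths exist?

3

Assign every edge capacity 1; by Menger, the answer equals the max flow.
Path Well→Ref (+1); total 1.
Path Well→P5→Ref (+1); total 2.
Path Well→P3→Ref (+1); total 3.
No residual Well→Ref path; max flow = 3.
Certifying cut of size 3: {Well→P3, Well→P5, Well→Ref}.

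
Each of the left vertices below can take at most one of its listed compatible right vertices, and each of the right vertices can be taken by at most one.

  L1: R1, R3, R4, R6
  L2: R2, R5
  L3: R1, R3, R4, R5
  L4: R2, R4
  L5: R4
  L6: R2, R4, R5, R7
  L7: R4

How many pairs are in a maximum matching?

6

Unit-capacity flow: source→left, listed edges, right→sink; max matching = max flow.
Augmenting path L1→R1 (+1); matched 1.
Augmenting path L2→R2 (+1); matched 2.
Augmenting path L3→R3 (+1); matched 3.
Augmenting path L4→R4 (+1); matched 4.
Augmenting path L6→R5 (+1); matched 5.
Augmenting path L5→R4→L4→R2→L2→R5→L6→R7 (+1); matched 6.
No augmenting path remains; maximum matching = 6.
König certificate: {L1, L2, L3, L4, L6, R4} is a vertex cover of size 6 (every listed pair touches it), so no matching can be larger.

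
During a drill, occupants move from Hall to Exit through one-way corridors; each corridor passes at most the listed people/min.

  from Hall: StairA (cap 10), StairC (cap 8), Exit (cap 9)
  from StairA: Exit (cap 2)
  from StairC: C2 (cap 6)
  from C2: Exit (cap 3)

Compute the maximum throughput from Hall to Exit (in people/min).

Augment Hall→Exit: bottleneck 9, flow now 9.
Augment Hall→StairA→Exit: bottleneck 2, flow now 11.
Augment Hall→StairC→C2→Exit: bottleneck 3, flow now 14.
No augmenting path remains; maximum flow = 14.
In the residual graph, reachable from Hall: {Hall, StairA, StairC, C2}.
Min-cut edges: Hall→Exit (9), StairA→Exit (2), C2→Exit (3); capacity 9 + 2 + 3 = 14.
This cut is saturated, so no flow can exceed 14.

14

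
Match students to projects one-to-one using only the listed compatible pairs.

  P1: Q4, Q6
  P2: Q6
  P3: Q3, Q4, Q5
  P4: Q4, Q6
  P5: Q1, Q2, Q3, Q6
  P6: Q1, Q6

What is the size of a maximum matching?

5

Unit-capacity flow: source→left, listed edges, right→sink; max matching = max flow.
Augmenting path P1→Q4 (+1); matched 1.
Augmenting path P2→Q6 (+1); matched 2.
Augmenting path P3→Q3 (+1); matched 3.
Augmenting path P5→Q1 (+1); matched 4.
Augmenting path P6→Q1→P5→Q2 (+1); matched 5.
No augmenting path remains; maximum matching = 5.
König certificate: {P3, P5, P6, Q4, Q6} is a vertex cover of size 5 (every listed pair touches it), so no matching can be larger.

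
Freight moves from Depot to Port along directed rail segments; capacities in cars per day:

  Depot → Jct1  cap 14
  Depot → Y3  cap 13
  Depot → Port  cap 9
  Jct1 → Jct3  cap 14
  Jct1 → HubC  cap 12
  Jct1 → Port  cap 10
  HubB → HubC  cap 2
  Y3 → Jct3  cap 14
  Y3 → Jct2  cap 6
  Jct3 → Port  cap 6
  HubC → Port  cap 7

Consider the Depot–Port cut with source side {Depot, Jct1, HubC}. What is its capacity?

53

Edges leaving {Depot, Jct1, HubC}: Depot→Y3 (13), Depot→Port (9), Jct1→Jct3 (14), Jct1→Port (10), HubC→Port (7).
Cut capacity = 13 + 9 + 14 + 10 + 7 = 53.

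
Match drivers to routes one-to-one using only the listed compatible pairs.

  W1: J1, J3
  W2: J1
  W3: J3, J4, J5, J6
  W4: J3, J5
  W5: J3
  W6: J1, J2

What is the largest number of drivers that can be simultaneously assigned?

5

Unit-capacity flow: source→left, listed edges, right→sink; max matching = max flow.
Augmenting path W1→J1 (+1); matched 1.
Augmenting path W3→J3 (+1); matched 2.
Augmenting path W4→J5 (+1); matched 3.
Augmenting path W6→J2 (+1); matched 4.
Augmenting path W5→J3→W3→J4 (+1); matched 5.
No augmenting path remains; maximum matching = 5.
König certificate: {W3, W4, W6, J1, J3} is a vertex cover of size 5 (every listed pair touches it), so no matching can be larger.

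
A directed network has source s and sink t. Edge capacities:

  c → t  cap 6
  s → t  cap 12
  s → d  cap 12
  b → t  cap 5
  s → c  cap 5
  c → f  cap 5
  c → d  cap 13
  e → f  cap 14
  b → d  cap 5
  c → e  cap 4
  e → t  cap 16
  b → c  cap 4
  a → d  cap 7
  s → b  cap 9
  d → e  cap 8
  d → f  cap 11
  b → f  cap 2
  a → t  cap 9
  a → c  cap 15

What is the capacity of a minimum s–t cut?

34

Augment s→t: bottleneck 12, flow now 12.
Augment s→b→t: bottleneck 5, flow now 17.
Augment s→c→t: bottleneck 5, flow now 22.
Augment s→b→c→t: bottleneck 1, flow now 23.
Augment s→d→e→t: bottleneck 8, flow now 31.
Augment s→b→c→e→t: bottleneck 3, flow now 34.
No augmenting path remains; maximum flow = 34.
By max-flow min-cut, the minimum cut capacity equals the max flow.
In the residual graph, reachable from s: {s, d, f}.
Min-cut edges: s→b (9), s→c (5), s→t (12), d→e (8); capacity 9 + 5 + 12 + 8 = 34.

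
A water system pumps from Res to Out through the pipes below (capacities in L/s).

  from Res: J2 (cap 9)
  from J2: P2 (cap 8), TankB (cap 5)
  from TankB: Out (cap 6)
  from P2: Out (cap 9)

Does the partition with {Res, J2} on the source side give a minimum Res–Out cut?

Given cut capacity: 5 + 8 = 13.
Augment Res→J2→TankB→Out: bottleneck 5, flow now 5.
Augment Res→J2→P2→Out: bottleneck 4, flow now 9.
No augmenting path remains; maximum flow = 9.
In the residual graph, reachable from Res: {Res}.
Min-cut edges: Res→J2 (9); capacity 9 = 9.
Cut capacity 13 exceeds the max flow 9, so it is not minimum.

No — its capacity is 13, but the minimum cut has capacity 9.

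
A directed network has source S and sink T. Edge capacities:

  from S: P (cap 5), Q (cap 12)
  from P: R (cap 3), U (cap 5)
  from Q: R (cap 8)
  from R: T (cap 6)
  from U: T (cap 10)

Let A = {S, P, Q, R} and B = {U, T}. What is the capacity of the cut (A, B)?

Edges leaving {S, P, Q, R}: P→U (5), R→T (6).
Cut capacity = 5 + 6 = 11.

11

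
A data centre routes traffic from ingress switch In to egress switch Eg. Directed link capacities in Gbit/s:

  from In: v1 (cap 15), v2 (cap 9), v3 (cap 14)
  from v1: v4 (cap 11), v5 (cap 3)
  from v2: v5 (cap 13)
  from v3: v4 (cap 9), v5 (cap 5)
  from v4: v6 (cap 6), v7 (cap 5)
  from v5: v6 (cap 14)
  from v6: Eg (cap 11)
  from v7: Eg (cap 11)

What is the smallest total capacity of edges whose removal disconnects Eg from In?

Augment In→v1→v4→v6→Eg: bottleneck 6, flow now 6.
Augment In→v1→v4→v7→Eg: bottleneck 5, flow now 11.
Augment In→v1→v5→v6→Eg: bottleneck 3, flow now 14.
Augment In→v2→v5→v6→Eg: bottleneck 2, flow now 16.
No augmenting path remains; maximum flow = 16.
By max-flow min-cut, the minimum cut capacity equals the max flow.
In the residual graph, reachable from In: {In, v1, v2, v3, v4, v5, v6}.
Min-cut edges: v4→v7 (5), v6→Eg (11); capacity 5 + 11 = 16.

16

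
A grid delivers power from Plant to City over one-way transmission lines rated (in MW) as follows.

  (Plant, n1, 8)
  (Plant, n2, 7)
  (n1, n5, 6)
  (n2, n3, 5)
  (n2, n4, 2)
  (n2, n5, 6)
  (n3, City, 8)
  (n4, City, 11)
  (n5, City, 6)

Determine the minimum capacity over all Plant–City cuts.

13

Augment Plant→n1→n5→City: bottleneck 6, flow now 6.
Augment Plant→n2→n3→City: bottleneck 5, flow now 11.
Augment Plant→n2→n4→City: bottleneck 2, flow now 13.
No augmenting path remains; maximum flow = 13.
By max-flow min-cut, the minimum cut capacity equals the max flow.
In the residual graph, reachable from Plant: {Plant, n1}.
Min-cut edges: Plant→n2 (7), n1→n5 (6); capacity 7 + 6 = 13.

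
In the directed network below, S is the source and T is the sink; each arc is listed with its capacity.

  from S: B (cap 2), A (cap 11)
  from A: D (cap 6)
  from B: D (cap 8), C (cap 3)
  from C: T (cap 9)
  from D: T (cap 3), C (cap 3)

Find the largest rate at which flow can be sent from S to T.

8

Augment S→A→D→T: bottleneck 3, flow now 3.
Augment S→B→C→T: bottleneck 2, flow now 5.
Augment S→A→D→C→T: bottleneck 3, flow now 8.
No augmenting path remains; maximum flow = 8.
In the residual graph, reachable from S: {S, A}.
Min-cut edges: S→B (2), A→D (6); capacity 2 + 6 = 8.
This cut is saturated, so no flow can exceed 8.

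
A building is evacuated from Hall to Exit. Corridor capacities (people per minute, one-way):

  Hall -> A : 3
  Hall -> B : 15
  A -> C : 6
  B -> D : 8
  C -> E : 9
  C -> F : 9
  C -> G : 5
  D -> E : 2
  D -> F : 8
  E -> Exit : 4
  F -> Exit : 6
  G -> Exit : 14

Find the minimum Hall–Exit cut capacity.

Augment Hall→A→C→E→Exit: bottleneck 3, flow now 3.
Augment Hall→B→D→E→Exit: bottleneck 1, flow now 4.
Augment Hall→B→D→F→Exit: bottleneck 6, flow now 10.
Augment Hall→B→D→E→C→G→Exit: bottleneck 1, flow now 11. (uses reverse residual edge)
No augmenting path remains; maximum flow = 11.
By max-flow min-cut, the minimum cut capacity equals the max flow.
In the residual graph, reachable from Hall: {Hall, B}.
Min-cut edges: Hall→A (3), B→D (8); capacity 3 + 8 = 11.

11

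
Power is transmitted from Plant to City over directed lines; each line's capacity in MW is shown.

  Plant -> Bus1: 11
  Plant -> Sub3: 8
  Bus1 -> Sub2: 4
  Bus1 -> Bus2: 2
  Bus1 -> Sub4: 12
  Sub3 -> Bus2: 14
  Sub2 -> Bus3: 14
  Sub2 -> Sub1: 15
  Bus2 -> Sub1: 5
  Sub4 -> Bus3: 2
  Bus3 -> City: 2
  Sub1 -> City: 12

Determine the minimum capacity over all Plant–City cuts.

11

Augment Plant→Bus1→Sub2→Bus3→City: bottleneck 2, flow now 2.
Augment Plant→Bus1→Sub2→Sub1→City: bottleneck 2, flow now 4.
Augment Plant→Bus1→Bus2→Sub1→City: bottleneck 2, flow now 6.
Augment Plant→Sub3→Bus2→Sub1→City: bottleneck 3, flow now 9.
Augment Plant→Bus1→Sub4→Bus3→Sub2→Sub1→City: bottleneck 2, flow now 11. (uses reverse residual edge)
No augmenting path remains; maximum flow = 11.
By max-flow min-cut, the minimum cut capacity equals the max flow.
In the residual graph, reachable from Plant: {Plant, Bus1, Sub3, Bus2, Sub4}.
Min-cut edges: Bus1→Sub2 (4), Bus2→Sub1 (5), Sub4→Bus3 (2); capacity 4 + 5 + 2 = 11.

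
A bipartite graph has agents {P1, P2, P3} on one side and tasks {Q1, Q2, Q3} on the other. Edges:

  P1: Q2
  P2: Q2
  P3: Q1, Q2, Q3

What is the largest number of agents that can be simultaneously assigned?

2

Unit-capacity flow: source→left, listed edges, right→sink; max matching = max flow.
Augmenting path P1→Q2 (+1); matched 1.
Augmenting path P3→Q1 (+1); matched 2.
No augmenting path remains; maximum matching = 2.
König certificate: {P3, Q2} is a vertex cover of size 2 (every listed pair touches it), so no matching can be larger.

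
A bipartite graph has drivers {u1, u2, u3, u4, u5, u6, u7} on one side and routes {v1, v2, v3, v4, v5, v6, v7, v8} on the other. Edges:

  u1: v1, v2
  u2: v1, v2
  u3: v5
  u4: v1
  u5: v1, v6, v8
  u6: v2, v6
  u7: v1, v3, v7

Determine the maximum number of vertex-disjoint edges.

6

Unit-capacity flow: source→left, listed edges, right→sink; max matching = max flow.
Augmenting path u1→v1 (+1); matched 1.
Augmenting path u2→v2 (+1); matched 2.
Augmenting path u3→v5 (+1); matched 3.
Augmenting path u5→v6 (+1); matched 4.
Augmenting path u7→v3 (+1); matched 5.
Augmenting path u6→v6→u5→v8 (+1); matched 6.
No augmenting path remains; maximum matching = 6.
König certificate: {u3, u5, u6, u7, v1, v2} is a vertex cover of size 6 (every listed pair touches it), so no matching can be larger.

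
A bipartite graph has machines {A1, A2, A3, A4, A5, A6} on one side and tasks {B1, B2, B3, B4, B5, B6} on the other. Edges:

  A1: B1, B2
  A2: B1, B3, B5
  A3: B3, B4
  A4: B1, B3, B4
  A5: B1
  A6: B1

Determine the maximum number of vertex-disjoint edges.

Unit-capacity flow: source→left, listed edges, right→sink; max matching = max flow.
Augmenting path A1→B1 (+1); matched 1.
Augmenting path A2→B3 (+1); matched 2.
Augmenting path A3→B4 (+1); matched 3.
Augmenting path A4→B1→A1→B2 (+1); matched 4.
Augmenting path A5→B1→A4→B3→A2→B5 (+1); matched 5.
No augmenting path remains; maximum matching = 5.
König certificate: {A1, A2, A3, A4, B1} is a vertex cover of size 5 (every listed pair touches it), so no matching can be larger.

5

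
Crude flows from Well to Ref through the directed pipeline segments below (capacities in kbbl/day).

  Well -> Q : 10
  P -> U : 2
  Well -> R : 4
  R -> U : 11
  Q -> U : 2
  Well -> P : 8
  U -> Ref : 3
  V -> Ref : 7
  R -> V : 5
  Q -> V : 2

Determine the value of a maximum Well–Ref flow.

9

Augment Well→P→U→Ref: bottleneck 2, flow now 2.
Augment Well→Q→U→Ref: bottleneck 1, flow now 3.
Augment Well→Q→V→Ref: bottleneck 2, flow now 5.
Augment Well→R→V→Ref: bottleneck 4, flow now 9.
No augmenting path remains; maximum flow = 9.
In the residual graph, reachable from Well: {Well, P, Q, U}.
Min-cut edges: Well→R (4), Q→V (2), U→Ref (3); capacity 4 + 2 + 3 = 9.
This cut is saturated, so no flow can exceed 9.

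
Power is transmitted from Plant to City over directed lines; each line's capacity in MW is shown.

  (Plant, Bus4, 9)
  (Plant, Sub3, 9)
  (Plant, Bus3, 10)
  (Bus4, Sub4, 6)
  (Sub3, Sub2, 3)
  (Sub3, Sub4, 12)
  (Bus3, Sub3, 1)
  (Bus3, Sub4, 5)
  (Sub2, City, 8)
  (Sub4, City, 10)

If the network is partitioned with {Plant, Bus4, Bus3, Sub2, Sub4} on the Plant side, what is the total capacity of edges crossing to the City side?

28

Edges leaving {Plant, Bus4, Bus3, Sub2, Sub4}: Plant→Sub3 (9), Bus3→Sub3 (1), Sub2→City (8), Sub4→City (10).
Cut capacity = 9 + 1 + 8 + 10 = 28.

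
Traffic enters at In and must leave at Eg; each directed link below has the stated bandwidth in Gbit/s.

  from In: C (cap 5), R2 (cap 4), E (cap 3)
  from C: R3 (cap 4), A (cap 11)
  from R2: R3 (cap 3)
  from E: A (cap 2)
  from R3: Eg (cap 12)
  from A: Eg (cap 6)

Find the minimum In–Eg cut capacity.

10

Augment In→C→R3→Eg: bottleneck 4, flow now 4.
Augment In→C→A→Eg: bottleneck 1, flow now 5.
Augment In→R2→R3→Eg: bottleneck 3, flow now 8.
Augment In→E→A→Eg: bottleneck 2, flow now 10.
No augmenting path remains; maximum flow = 10.
By max-flow min-cut, the minimum cut capacity equals the max flow.
In the residual graph, reachable from In: {In, R2, E}.
Min-cut edges: In→C (5), R2→R3 (3), E→A (2); capacity 5 + 3 + 2 = 10.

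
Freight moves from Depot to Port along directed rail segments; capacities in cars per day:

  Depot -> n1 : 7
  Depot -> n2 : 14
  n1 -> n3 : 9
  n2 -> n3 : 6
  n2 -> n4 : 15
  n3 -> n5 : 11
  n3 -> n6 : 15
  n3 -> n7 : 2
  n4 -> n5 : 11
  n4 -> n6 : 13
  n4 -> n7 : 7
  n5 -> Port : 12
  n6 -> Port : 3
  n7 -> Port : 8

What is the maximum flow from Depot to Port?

Augment Depot→n1→n3→n5→Port: bottleneck 7, flow now 7.
Augment Depot→n2→n3→n5→Port: bottleneck 4, flow now 11.
Augment Depot→n2→n3→n6→Port: bottleneck 2, flow now 13.
Augment Depot→n2→n4→n5→Port: bottleneck 1, flow now 14.
Augment Depot→n2→n4→n6→Port: bottleneck 1, flow now 15.
Augment Depot→n2→n4→n7→Port: bottleneck 6, flow now 21.
No augmenting path remains; maximum flow = 21.
In the residual graph, reachable from Depot: {Depot}.
Min-cut edges: Depot→n1 (7), Depot→n2 (14); capacity 7 + 14 = 21.
This cut is saturated, so no flow can exceed 21.

21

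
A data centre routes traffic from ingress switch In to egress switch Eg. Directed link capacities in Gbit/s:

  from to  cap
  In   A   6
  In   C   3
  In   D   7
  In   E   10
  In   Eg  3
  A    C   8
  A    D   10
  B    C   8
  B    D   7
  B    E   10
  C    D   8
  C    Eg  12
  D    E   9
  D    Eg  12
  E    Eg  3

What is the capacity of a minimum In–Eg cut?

Augment In→Eg: bottleneck 3, flow now 3.
Augment In→C→Eg: bottleneck 3, flow now 6.
Augment In→D→Eg: bottleneck 7, flow now 13.
Augment In→E→Eg: bottleneck 3, flow now 16.
Augment In→A→C→Eg: bottleneck 6, flow now 22.
No augmenting path remains; maximum flow = 22.
By max-flow min-cut, the minimum cut capacity equals the max flow.
In the residual graph, reachable from In: {In, E}.
Min-cut edges: In→A (6), In→C (3), In→D (7), In→Eg (3), E→Eg (3); capacity 6 + 3 + 7 + 3 + 3 = 22.

22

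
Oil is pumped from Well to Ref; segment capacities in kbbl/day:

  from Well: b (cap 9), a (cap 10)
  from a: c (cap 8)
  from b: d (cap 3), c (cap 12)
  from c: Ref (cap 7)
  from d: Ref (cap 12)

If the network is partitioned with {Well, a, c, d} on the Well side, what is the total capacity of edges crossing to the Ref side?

28

Edges leaving {Well, a, c, d}: Well→b (9), c→Ref (7), d→Ref (12).
Cut capacity = 9 + 7 + 12 = 28.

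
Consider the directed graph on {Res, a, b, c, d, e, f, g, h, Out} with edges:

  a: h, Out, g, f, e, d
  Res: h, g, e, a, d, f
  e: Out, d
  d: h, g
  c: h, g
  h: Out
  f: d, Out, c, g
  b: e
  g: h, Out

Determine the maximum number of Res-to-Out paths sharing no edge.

5

Assign every edge capacity 1; by Menger, the answer equals the max flow.
Path Res→a→Out (+1); total 1.
Path Res→e→Out (+1); total 2.
Path Res→f→Out (+1); total 3.
Path Res→g→Out (+1); total 4.
Path Res→h→Out (+1); total 5.
No residual Res→Out path; max flow = 5.
Certifying cut of size 5: {Res→a, Res→e, Res→f, g→Out, h→Out}.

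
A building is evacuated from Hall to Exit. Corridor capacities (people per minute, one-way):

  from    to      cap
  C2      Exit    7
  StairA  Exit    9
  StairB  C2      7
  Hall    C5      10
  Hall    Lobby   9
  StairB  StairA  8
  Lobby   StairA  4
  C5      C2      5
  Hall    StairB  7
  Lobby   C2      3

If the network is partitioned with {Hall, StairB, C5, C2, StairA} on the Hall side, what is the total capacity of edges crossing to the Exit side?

25

Edges leaving {Hall, StairB, C5, C2, StairA}: Hall→Lobby (9), C2→Exit (7), StairA→Exit (9).
Cut capacity = 9 + 7 + 9 = 25.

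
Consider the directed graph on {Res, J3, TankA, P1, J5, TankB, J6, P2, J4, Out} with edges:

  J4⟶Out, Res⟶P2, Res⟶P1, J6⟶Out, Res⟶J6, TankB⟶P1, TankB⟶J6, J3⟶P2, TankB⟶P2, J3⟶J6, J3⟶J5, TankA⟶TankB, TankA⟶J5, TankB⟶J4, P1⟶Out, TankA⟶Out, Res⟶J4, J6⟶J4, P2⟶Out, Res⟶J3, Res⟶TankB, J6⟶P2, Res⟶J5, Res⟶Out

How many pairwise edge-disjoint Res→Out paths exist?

Assign every edge capacity 1; by Menger, the answer equals the max flow.
Path Res→Out (+1); total 1.
Path Res→P1→Out (+1); total 2.
Path Res→J6→Out (+1); total 3.
Path Res→P2→Out (+1); total 4.
Path Res→J4→Out (+1); total 5.
No residual Res→Out path; max flow = 5.
Certifying cut of size 5: {J4→Out, J6→Out, P1→Out, P2→Out, Res→Out}.

5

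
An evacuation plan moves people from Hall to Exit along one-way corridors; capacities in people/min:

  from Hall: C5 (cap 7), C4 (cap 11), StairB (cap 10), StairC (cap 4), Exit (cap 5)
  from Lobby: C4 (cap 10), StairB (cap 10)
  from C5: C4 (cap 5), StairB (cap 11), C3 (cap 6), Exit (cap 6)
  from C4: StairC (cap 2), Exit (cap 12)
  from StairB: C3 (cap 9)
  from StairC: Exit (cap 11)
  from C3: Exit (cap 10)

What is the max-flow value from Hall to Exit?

Augment Hall→Exit: bottleneck 5, flow now 5.
Augment Hall→C5→Exit: bottleneck 6, flow now 11.
Augment Hall→C4→Exit: bottleneck 11, flow now 22.
Augment Hall→StairC→Exit: bottleneck 4, flow now 26.
Augment Hall→C5→C4→Exit: bottleneck 1, flow now 27.
Augment Hall→StairB→C3→Exit: bottleneck 9, flow now 36.
No augmenting path remains; maximum flow = 36.
In the residual graph, reachable from Hall: {Hall, StairB}.
Min-cut edges: Hall→C5 (7), Hall→C4 (11), Hall→StairC (4), Hall→Exit (5), StairB→C3 (9); capacity 7 + 11 + 4 + 5 + 9 = 36.
This cut is saturated, so no flow can exceed 36.

36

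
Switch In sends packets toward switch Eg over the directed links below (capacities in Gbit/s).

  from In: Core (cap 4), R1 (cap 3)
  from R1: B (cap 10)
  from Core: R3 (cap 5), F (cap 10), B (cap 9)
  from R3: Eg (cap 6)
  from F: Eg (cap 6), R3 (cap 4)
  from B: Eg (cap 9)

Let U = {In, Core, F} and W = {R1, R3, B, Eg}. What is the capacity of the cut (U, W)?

27

Edges leaving {In, Core, F}: In→R1 (3), Core→R3 (5), Core→B (9), F→R3 (4), F→Eg (6).
Cut capacity = 3 + 5 + 9 + 4 + 6 = 27.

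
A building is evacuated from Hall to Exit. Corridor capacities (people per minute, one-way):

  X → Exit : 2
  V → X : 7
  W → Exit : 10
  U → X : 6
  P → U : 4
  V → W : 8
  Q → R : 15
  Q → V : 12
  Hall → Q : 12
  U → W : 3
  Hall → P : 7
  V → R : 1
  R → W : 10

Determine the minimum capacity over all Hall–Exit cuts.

Augment Hall→P→U→W→Exit: bottleneck 3, flow now 3.
Augment Hall→P→U→X→Exit: bottleneck 1, flow now 4.
Augment Hall→Q→R→W→Exit: bottleneck 7, flow now 11.
Augment Hall→Q→V→X→Exit: bottleneck 1, flow now 12.
No augmenting path remains; maximum flow = 12.
By max-flow min-cut, the minimum cut capacity equals the max flow.
In the residual graph, reachable from Hall: {Hall, P, Q, R, U, V, W, X}.
Min-cut edges: W→Exit (10), X→Exit (2); capacity 10 + 2 = 12.

12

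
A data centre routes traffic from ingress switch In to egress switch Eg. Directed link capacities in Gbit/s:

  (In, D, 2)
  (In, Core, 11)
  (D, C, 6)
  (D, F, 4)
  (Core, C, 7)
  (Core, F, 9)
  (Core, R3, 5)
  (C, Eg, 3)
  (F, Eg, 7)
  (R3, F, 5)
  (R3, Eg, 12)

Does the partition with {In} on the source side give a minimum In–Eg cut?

Yes — it is a minimum cut (capacity 13).

Given cut capacity: 2 + 11 = 13.
Augment In→D→C→Eg: bottleneck 2, flow now 2.
Augment In→Core→C→Eg: bottleneck 1, flow now 3.
Augment In→Core→F→Eg: bottleneck 7, flow now 10.
Augment In→Core→R3→Eg: bottleneck 3, flow now 13.
No augmenting path remains; maximum flow = 13.
Cut capacity 13 equals the max flow, so it is a minimum cut.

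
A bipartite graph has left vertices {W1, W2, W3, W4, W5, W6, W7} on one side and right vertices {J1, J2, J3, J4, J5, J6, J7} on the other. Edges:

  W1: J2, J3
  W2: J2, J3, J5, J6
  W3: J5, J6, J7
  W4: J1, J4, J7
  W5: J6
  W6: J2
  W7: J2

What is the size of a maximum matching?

Unit-capacity flow: source→left, listed edges, right→sink; max matching = max flow.
Augmenting path W1→J2 (+1); matched 1.
Augmenting path W2→J3 (+1); matched 2.
Augmenting path W3→J5 (+1); matched 3.
Augmenting path W4→J1 (+1); matched 4.
Augmenting path W5→J6 (+1); matched 5.
Augmenting path W6→J2→W1→J3→W2→J5→W3→J7 (+1); matched 6.
No augmenting path remains; maximum matching = 6.
König certificate: {W1, W2, W3, W4, W5, J2} is a vertex cover of size 6 (every listed pair touches it), so no matching can be larger.

6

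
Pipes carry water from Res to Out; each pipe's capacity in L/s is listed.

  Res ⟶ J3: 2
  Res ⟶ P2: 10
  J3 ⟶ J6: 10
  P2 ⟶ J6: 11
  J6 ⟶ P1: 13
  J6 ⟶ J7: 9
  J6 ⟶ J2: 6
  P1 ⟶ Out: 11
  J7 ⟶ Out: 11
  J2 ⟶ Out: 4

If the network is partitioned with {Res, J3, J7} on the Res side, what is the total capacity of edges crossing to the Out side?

31

Edges leaving {Res, J3, J7}: Res→P2 (10), J3→J6 (10), J7→Out (11).
Cut capacity = 10 + 10 + 11 = 31.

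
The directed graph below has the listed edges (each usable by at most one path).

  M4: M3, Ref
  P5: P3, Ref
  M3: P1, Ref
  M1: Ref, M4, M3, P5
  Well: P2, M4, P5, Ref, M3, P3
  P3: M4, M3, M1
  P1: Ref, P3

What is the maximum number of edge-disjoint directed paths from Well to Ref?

5

Assign every edge capacity 1; by Menger, the answer equals the max flow.
Path Well→Ref (+1); total 1.
Path Well→M3→Ref (+1); total 2.
Path Well→P5→Ref (+1); total 3.
Path Well→M4→Ref (+1); total 4.
Path Well→P3→M1→Ref (+1); total 5.
No residual Well→Ref path; max flow = 5.
Certifying cut of size 5: {Well→M3, Well→M4, Well→P3, Well→P5, Well→Ref}.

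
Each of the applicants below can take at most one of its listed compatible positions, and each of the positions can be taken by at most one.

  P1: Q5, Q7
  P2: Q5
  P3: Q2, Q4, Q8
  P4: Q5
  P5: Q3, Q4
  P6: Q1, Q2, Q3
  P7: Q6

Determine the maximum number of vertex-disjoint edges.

Unit-capacity flow: source→left, listed edges, right→sink; max matching = max flow.
Augmenting path P1→Q5 (+1); matched 1.
Augmenting path P3→Q2 (+1); matched 2.
Augmenting path P5→Q3 (+1); matched 3.
Augmenting path P6→Q1 (+1); matched 4.
Augmenting path P7→Q6 (+1); matched 5.
Augmenting path P2→Q5→P1→Q7 (+1); matched 6.
No augmenting path remains; maximum matching = 6.
König certificate: {P1, P3, P5, P6, P7, Q5} is a vertex cover of size 6 (every listed pair touches it), so no matching can be larger.

6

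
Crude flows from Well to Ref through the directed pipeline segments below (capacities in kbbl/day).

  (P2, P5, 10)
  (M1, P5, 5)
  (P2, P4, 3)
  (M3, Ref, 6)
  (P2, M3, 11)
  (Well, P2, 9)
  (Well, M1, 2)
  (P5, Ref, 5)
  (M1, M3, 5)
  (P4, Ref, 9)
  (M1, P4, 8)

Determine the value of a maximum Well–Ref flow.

11

Augment Well→M1→P4→Ref: bottleneck 2, flow now 2.
Augment Well→P2→P4→Ref: bottleneck 3, flow now 5.
Augment Well→P2→M3→Ref: bottleneck 6, flow now 11.
No augmenting path remains; maximum flow = 11.
In the residual graph, reachable from Well: {Well}.
Min-cut edges: Well→M1 (2), Well→P2 (9); capacity 2 + 9 = 11.
This cut is saturated, so no flow can exceed 11.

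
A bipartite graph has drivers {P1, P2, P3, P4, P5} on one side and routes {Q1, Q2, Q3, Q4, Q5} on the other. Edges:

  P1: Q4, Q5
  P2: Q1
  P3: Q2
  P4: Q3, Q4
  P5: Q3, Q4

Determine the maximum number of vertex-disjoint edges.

Unit-capacity flow: source→left, listed edges, right→sink; max matching = max flow.
Augmenting path P1→Q4 (+1); matched 1.
Augmenting path P2→Q1 (+1); matched 2.
Augmenting path P3→Q2 (+1); matched 3.
Augmenting path P4→Q3 (+1); matched 4.
Augmenting path P5→Q4→P1→Q5 (+1); matched 5.
No augmenting path remains; maximum matching = 5.
König certificate: {P1, P2, P3, P4, P5} is a vertex cover of size 5 (every listed pair touches it), so no matching can be larger.

5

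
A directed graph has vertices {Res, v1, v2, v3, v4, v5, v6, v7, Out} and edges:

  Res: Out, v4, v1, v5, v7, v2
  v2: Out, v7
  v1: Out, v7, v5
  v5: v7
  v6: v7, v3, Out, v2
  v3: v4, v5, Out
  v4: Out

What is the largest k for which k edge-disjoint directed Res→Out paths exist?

4

Assign every edge capacity 1; by Menger, the answer equals the max flow.
Path Res→Out (+1); total 1.
Path Res→v1→Out (+1); total 2.
Path Res→v2→Out (+1); total 3.
Path Res→v4→Out (+1); total 4.
No residual Res→Out path; max flow = 4.
Certifying cut of size 4: {Res→Out, Res→v1, Res→v2, Res→v4}.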